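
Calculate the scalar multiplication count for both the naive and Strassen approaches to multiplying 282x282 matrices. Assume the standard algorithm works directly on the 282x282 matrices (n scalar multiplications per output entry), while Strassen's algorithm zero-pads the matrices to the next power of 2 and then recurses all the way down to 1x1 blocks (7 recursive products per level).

Matrix multiplication for 282x282 matrices:

Strassen's algorithm requires power-of-2 dimensions. Pad 282x282 to 512x512 (next power of 2).

Standard algorithm: 282^3 = 22425768 multiplications
Strassen's algorithm: 7^(log2(512)) = 7^9 = 40353607 multiplications
Difference: 22425768 - 40353607 = -17927839 (Strassen uses MORE here due to padding overhead — for small or just-over-power-of-2 n, padding can outweigh the per-level savings)

Standard: 22425768 multiplications (282^3). Strassen: 40353607 multiplications (7^9, after padding to 512x512). Strassen reduces 8 recursive multiplications to 7 at each level.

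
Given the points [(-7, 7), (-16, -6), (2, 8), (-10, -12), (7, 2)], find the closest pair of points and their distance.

Computing all pairwise distances among 5 points:

d((-7, 7), (-16, -6)) = 15.8114
d((-7, 7), (2, 8)) = 9.0554
d((-7, 7), (-10, -12)) = 19.2354
d((-7, 7), (7, 2)) = 14.8661
d((-16, -6), (2, 8)) = 22.8035
d((-16, -6), (-10, -12)) = 8.4853
d((-16, -6), (7, 2)) = 24.3516
d((2, 8), (-10, -12)) = 23.3238
d((2, 8), (7, 2)) = 7.8102 <-- minimum
d((-10, -12), (7, 2)) = 22.0227

Closest pair: (2, 8) and (7, 2) with distance 7.8102

The closest pair is (2, 8) and (7, 2) with Euclidean distance 7.8102. For 5 points, brute-force pairwise comparison is shown above. For large n, the divide-and-conquer algorithm (sort by x, recurse on halves, check the dividing strip) achieves O(n log n).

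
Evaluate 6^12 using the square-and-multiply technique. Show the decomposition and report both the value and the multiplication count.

Computing 6^12 by squaring (build up from 6^1; each line after the first costs one multiplication):

6^1 = 6
6^2 = (6^1)^2 = 6^2 = 36
6^3 = 6 * 6^2 = 6 * 36 = 216
6^6 = (6^3)^2 = 216^2 = 46656
6^12 = (6^6)^2 = 46656^2 = 2176782336

Result: 2176782336
Multiplications needed: 4 (4 lines after 6^1)

6^12 = 2176782336. Using exponentiation by squaring, this requires 4 multiplications. The key idea: if the exponent is even, square the half-power; if odd, multiply by the base once.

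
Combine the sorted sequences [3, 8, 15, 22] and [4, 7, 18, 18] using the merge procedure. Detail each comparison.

Merging process:

Compare 3 vs 4: take 3 from left. Merged: [3]
Compare 8 vs 4: take 4 from right. Merged: [3, 4]
Compare 8 vs 7: take 7 from right. Merged: [3, 4, 7]
Compare 8 vs 18: take 8 from left. Merged: [3, 4, 7, 8]
Compare 15 vs 18: take 15 from left. Merged: [3, 4, 7, 8, 15]
Compare 22 vs 18: take 18 from right. Merged: [3, 4, 7, 8, 15, 18]
Compare 22 vs 18: take 18 from right. Merged: [3, 4, 7, 8, 15, 18, 18]
Append remaining from left: [22]. Merged: [3, 4, 7, 8, 15, 18, 18, 22]

Final merged array: [3, 4, 7, 8, 15, 18, 18, 22]
Total comparisons: 7

The merged array is [3, 4, 7, 8, 15, 18, 18, 22], requiring 7 comparisons. The merge step runs in O(n) time where n is the total number of elements.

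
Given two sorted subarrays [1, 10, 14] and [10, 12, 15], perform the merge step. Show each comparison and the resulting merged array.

Merging process:

Compare 1 vs 10: take 1 from left. Merged: [1]
Compare 10 vs 10: take 10 from left. Merged: [1, 10]
Compare 14 vs 10: take 10 from right. Merged: [1, 10, 10]
Compare 14 vs 12: take 12 from right. Merged: [1, 10, 10, 12]
Compare 14 vs 15: take 14 from left. Merged: [1, 10, 10, 12, 14]
Append remaining from right: [15]. Merged: [1, 10, 10, 12, 14, 15]

Final merged array: [1, 10, 10, 12, 14, 15]
Total comparisons: 5

The merged array is [1, 10, 10, 12, 14, 15], requiring 5 comparisons. The merge step runs in O(n) time where n is the total number of elements.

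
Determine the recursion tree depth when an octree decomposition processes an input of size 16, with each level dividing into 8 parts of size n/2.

For divide and conquer with division factor 2:

Problem sizes at each level:
Level 0: 16
Level 1: 8
Level 2: 4
Level 3: 2
Level 4: 1

The root is level 0 and the size-1 base case is level 4 (the tree spans levels 0 through 4, i.e. 5 levels counting the root), so the depth is the number of divisions: log_2(16) = 4

The recursion tree depth is log_2(16) = 4. At each level, the problem size is divided by 2, so it takes 4 divisions to reduce to a base case of size 1. The algorithm makes 8 recursive calls at each level.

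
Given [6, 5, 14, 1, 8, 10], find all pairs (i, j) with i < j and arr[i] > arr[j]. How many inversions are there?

Finding inversions in [6, 5, 14, 1, 8, 10]:

(0, 1): arr[0]=6 > arr[1]=5
(0, 3): arr[0]=6 > arr[3]=1
(1, 3): arr[1]=5 > arr[3]=1
(2, 3): arr[2]=14 > arr[3]=1
(2, 4): arr[2]=14 > arr[4]=8
(2, 5): arr[2]=14 > arr[5]=10

Total inversions: 6

The array has 6 inversion(s): (0,1), (0,3), (1,3), (2,3), (2,4), (2,5). Each pair (i,j) satisfies i < j and arr[i] > arr[j].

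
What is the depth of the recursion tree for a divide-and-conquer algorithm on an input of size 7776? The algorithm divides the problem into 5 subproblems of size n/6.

For divide and conquer with division factor 6:

Problem sizes at each level:
Level 0: 7776
Level 1: 1296
Level 2: 216
Level 3: 36
Level 4: 6
Level 5: 1

The root is level 0 and the size-1 base case is level 5 (the tree spans levels 0 through 5, i.e. 6 levels counting the root), so the depth is the number of divisions: log_6(7776) = 5

The recursion tree depth is log_6(7776) = 5. At each level, the problem size is divided by 6, so it takes 5 divisions to reduce to a base case of size 1. The algorithm makes 5 recursive calls at each level.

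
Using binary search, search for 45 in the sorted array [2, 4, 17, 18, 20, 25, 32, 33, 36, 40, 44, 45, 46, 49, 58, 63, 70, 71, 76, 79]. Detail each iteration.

Binary search for 45 in [2, 4, 17, 18, 20, 25, 32, 33, 36, 40, 44, 45, 46, 49, 58, 63, 70, 71, 76, 79]:

lo=0, hi=19, mid=9, arr[mid]=40 -> 40 < 45, search right half
lo=10, hi=19, mid=14, arr[mid]=58 -> 58 > 45, search left half
lo=10, hi=13, mid=11, arr[mid]=45 -> Found target at index 11!

Binary search finds 45 at index 11 after 3 comparisons. The search repeatedly halves the search space by comparing with the middle element.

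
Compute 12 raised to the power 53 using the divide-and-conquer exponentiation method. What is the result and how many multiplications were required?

Computing 12^53 by squaring (build up from 12^1; each line after the first costs one multiplication):

12^1 = 12
12^2 = (12^1)^2 = 12^2 = 144
12^3 = 12 * 12^2 = 12 * 144 = 1728
12^6 = (12^3)^2 = 1728^2 = 2985984
12^12 = (12^6)^2 = 2985984^2 = 8916100448256
12^13 = 12 * 12^12 = 12 * 8916100448256 = 106993205379072
12^26 = (12^13)^2 = 106993205379072^2 = 11447545997288281555215581184
12^52 = (12^26)^2 = 11447545997288281555215581184^2 = 131046309360030956735917227964932955078950997486894841856
12^53 = 12 * 12^52 = 12 * 131046309360030956735917227964932955078950997486894841856 = 1572555712320371480831006735579195460947411969842738102272

Result: 1572555712320371480831006735579195460947411969842738102272
Multiplications needed: 8 (8 lines after 12^1)

12^53 = 1572555712320371480831006735579195460947411969842738102272. Using exponentiation by squaring, this requires 8 multiplications. The key idea: if the exponent is even, square the half-power; if odd, multiply by the base once.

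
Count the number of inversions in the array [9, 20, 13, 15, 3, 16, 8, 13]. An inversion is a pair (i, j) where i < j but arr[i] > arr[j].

Finding inversions in [9, 20, 13, 15, 3, 16, 8, 13]:

(0, 4): arr[0]=9 > arr[4]=3
(0, 6): arr[0]=9 > arr[6]=8
(1, 2): arr[1]=20 > arr[2]=13
(1, 3): arr[1]=20 > arr[3]=15
(1, 4): arr[1]=20 > arr[4]=3
(1, 5): arr[1]=20 > arr[5]=16
(1, 6): arr[1]=20 > arr[6]=8
(1, 7): arr[1]=20 > arr[7]=13
(2, 4): arr[2]=13 > arr[4]=3
(2, 6): arr[2]=13 > arr[6]=8
(3, 4): arr[3]=15 > arr[4]=3
(3, 6): arr[3]=15 > arr[6]=8
(3, 7): arr[3]=15 > arr[7]=13
(5, 6): arr[5]=16 > arr[6]=8
(5, 7): arr[5]=16 > arr[7]=13

Total inversions: 15

The array has 15 inversion(s): (0,4), (0,6), (1,2), (1,3), (1,4), (1,5), (1,6), (1,7), (2,4), (2,6), (3,4), (3,6), (3,7), (5,6), (5,7). Each pair (i,j) satisfies i < j and arr[i] > arr[j].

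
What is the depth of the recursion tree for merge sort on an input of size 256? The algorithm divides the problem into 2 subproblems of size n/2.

For divide and conquer with division factor 2:

Problem sizes at each level:
Level 0: 256
Level 1: 128
Level 2: 64
Level 3: 32
Level 4: 16
Level 5: 8
Level 6: 4
Level 7: 2
Level 8: 1

The root is level 0 and the size-1 base case is level 8 (the tree spans levels 0 through 8, i.e. 9 levels counting the root), so the depth is the number of divisions: log_2(256) = 8

The recursion tree depth is log_2(256) = 8. At each level, the problem size is divided by 2, so it takes 8 divisions to reduce to a base case of size 1. The algorithm makes 2 recursive calls at each level.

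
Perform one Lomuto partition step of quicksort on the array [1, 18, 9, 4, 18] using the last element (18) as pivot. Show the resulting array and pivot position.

Lomuto partition with pivot = 18:

Initial array: [1, 18, 9, 4, 18]

arr[0]=1 <= 18: swap with position 0, array becomes [1, 18, 9, 4, 18]
arr[1]=18 <= 18: swap with position 1, array becomes [1, 18, 9, 4, 18]
arr[2]=9 <= 18: swap with position 2, array becomes [1, 18, 9, 4, 18]
arr[3]=4 <= 18: swap with position 3, array becomes [1, 18, 9, 4, 18]

Place pivot at position 4: [1, 18, 9, 4, 18]
Pivot position: 4

After partitioning with pivot 18, the array becomes [1, 18, 9, 4, 18]. The pivot is placed at index 4. All elements to the left of the pivot are <= 18, and all elements to the right are > 18.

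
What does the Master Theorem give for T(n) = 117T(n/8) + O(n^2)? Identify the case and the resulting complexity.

Master Theorem for T(n) = 117T(n/8) + O(n^2):

a = 117, b = 8, c = 2
log_b(a) = log_8(117) = 2.2901

Case 1: c = 2 < log_8(117) = 2.2901
T(n) = O(n^(log_8 117))

For T(n) = 117T(n/8) + O(n^2): log_8(117) = 2.2901. This is Case 1 of the Master Theorem (c < log_b(a), work dominated by leaves), giving O(n^(log_8 117)).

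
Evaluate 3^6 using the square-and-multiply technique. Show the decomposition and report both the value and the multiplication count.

Computing 3^6 by squaring (build up from 3^1; each line after the first costs one multiplication):

3^1 = 3
3^2 = (3^1)^2 = 3^2 = 9
3^3 = 3 * 3^2 = 3 * 9 = 27
3^6 = (3^3)^2 = 27^2 = 729

Result: 729
Multiplications needed: 3 (3 lines after 3^1)

3^6 = 729. Using exponentiation by squaring, this requires 3 multiplications. The key idea: if the exponent is even, square the half-power; if odd, multiply by the base once.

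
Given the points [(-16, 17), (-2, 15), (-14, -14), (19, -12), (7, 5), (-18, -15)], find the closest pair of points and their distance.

Computing all pairwise distances among 6 points:

d((-16, 17), (-2, 15)) = 14.1421
d((-16, 17), (-14, -14)) = 31.0644
d((-16, 17), (19, -12)) = 45.4533
d((-16, 17), (7, 5)) = 25.9422
d((-16, 17), (-18, -15)) = 32.0624
d((-2, 15), (-14, -14)) = 31.3847
d((-2, 15), (19, -12)) = 34.2053
d((-2, 15), (7, 5)) = 13.4536
d((-2, 15), (-18, -15)) = 34.0
d((-14, -14), (19, -12)) = 33.0606
d((-14, -14), (7, 5)) = 28.3196
d((-14, -14), (-18, -15)) = 4.1231 <-- minimum
d((19, -12), (7, 5)) = 20.8087
d((19, -12), (-18, -15)) = 37.1214
d((7, 5), (-18, -15)) = 32.0156

Closest pair: (-14, -14) and (-18, -15) with distance 4.1231

The closest pair is (-14, -14) and (-18, -15) with Euclidean distance 4.1231. For 6 points, brute-force pairwise comparison is shown above. For large n, the divide-and-conquer algorithm (sort by x, recurse on halves, check the dividing strip) achieves O(n log n).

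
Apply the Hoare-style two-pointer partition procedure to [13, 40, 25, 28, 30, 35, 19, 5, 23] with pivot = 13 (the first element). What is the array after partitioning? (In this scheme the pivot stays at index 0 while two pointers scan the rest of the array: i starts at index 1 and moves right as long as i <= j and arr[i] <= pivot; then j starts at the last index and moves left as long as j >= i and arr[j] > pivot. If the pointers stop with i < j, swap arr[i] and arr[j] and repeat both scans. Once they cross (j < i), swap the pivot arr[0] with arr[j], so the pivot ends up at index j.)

Hoare-style two-pointer partition with pivot = 13:

Initial array: [13, 40, 25, 28, 30, 35, 19, 5, 23]

Pointers start at i = 1, j = 8.
i stops at index 1 (arr[1]=40 > 13), j stops at index 7 (arr[7]=5 <= 13): swap arr[1] and arr[7], array becomes [13, 5, 25, 28, 30, 35, 19, 40, 23]
i ends at 2, j ends at 1: the pointers have crossed (j < i), so scanning stops.

Swap pivot arr[0] with arr[1] to place pivot at position 1: [5, 13, 25, 28, 30, 35, 19, 40, 23]
Pivot position: 1

After partitioning with pivot 13, the array becomes [5, 13, 25, 28, 30, 35, 19, 40, 23]. The pivot is placed at index 1. All elements to the left of the pivot are <= 13, and all elements to the right are > 13.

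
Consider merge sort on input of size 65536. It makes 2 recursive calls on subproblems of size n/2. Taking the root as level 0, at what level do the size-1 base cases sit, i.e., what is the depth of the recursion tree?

For divide and conquer with division factor 2:

Problem sizes at each level:
Level 0: 65536
Level 1: 32768
Level 2: 16384
Level 3: 8192
Level 4: 4096
Level 5: 2048
Level 6: 1024
Level 7: 512
Level 8: 256
Level 9: 128
Level 10: 64
Level 11: 32
Level 12: 16
Level 13: 8
Level 14: 4
Level 15: 2
Level 16: 1

The root is level 0 and the size-1 base case is level 16 (the tree spans levels 0 through 16, i.e. 17 levels counting the root), so the depth is the number of divisions: log_2(65536) = 16

The recursion tree depth is log_2(65536) = 16. At each level, the problem size is divided by 2, so it takes 16 divisions to reduce to a base case of size 1. The algorithm makes 2 recursive calls at each level.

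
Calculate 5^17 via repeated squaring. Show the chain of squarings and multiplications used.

Computing 5^17 by squaring (build up from 5^1; each line after the first costs one multiplication):

5^1 = 5
5^2 = (5^1)^2 = 5^2 = 25
5^4 = (5^2)^2 = 25^2 = 625
5^8 = (5^4)^2 = 625^2 = 390625
5^16 = (5^8)^2 = 390625^2 = 152587890625
5^17 = 5 * 5^16 = 5 * 152587890625 = 762939453125

Result: 762939453125
Multiplications needed: 5 (5 lines after 5^1)

5^17 = 762939453125. Using exponentiation by squaring, this requires 5 multiplications. The key idea: if the exponent is even, square the half-power; if odd, multiply by the base once.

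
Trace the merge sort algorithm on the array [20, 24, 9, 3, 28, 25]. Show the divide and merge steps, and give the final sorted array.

Merge sort trace:

Split: [20, 24, 9, 3, 28, 25] -> [20, 24, 9] and [3, 28, 25]
  Split: [20, 24, 9] -> [20] and [24, 9]
    Split: [24, 9] -> [24] and [9]
    Merge: [24] + [9] -> [9, 24]
  Merge: [20] + [9, 24] -> [9, 20, 24]
  Split: [3, 28, 25] -> [3] and [28, 25]
    Split: [28, 25] -> [28] and [25]
    Merge: [28] + [25] -> [25, 28]
  Merge: [3] + [25, 28] -> [3, 25, 28]
Merge: [9, 20, 24] + [3, 25, 28] -> [3, 9, 20, 24, 25, 28]

Final sorted array: [3, 9, 20, 24, 25, 28]

The merge sort proceeds by recursively splitting the array and merging sorted halves.
After all merges, the sorted array is [3, 9, 20, 24, 25, 28].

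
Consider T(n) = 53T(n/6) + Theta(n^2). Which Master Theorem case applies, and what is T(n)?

Master Theorem for T(n) = 53T(n/6) + O(n^2):

a = 53, b = 6, c = 2
log_b(a) = log_6(53) = 2.2159

Case 1: c = 2 < log_6(53) = 2.2159
T(n) = O(n^(log_6 53))

For T(n) = 53T(n/6) + O(n^2): log_6(53) = 2.2159. This is Case 1 of the Master Theorem (c < log_b(a), work dominated by leaves), giving O(n^(log_6 53)).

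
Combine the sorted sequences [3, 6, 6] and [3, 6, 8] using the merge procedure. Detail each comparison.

Merging process:

Compare 3 vs 3: take 3 from left. Merged: [3]
Compare 6 vs 3: take 3 from right. Merged: [3, 3]
Compare 6 vs 6: take 6 from left. Merged: [3, 3, 6]
Compare 6 vs 6: take 6 from left. Merged: [3, 3, 6, 6]
Append remaining from right: [6, 8]. Merged: [3, 3, 6, 6, 6, 8]

Final merged array: [3, 3, 6, 6, 6, 8]
Total comparisons: 4

The merged array is [3, 3, 6, 6, 6, 8], requiring 4 comparisons. The merge step runs in O(n) time where n is the total number of elements.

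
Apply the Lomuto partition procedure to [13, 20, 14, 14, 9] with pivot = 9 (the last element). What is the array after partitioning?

Lomuto partition with pivot = 9:

Initial array: [13, 20, 14, 14, 9]

arr[0]=13 > 9: no swap
arr[1]=20 > 9: no swap
arr[2]=14 > 9: no swap
arr[3]=14 > 9: no swap

Place pivot at position 0: [9, 20, 14, 14, 13]
Pivot position: 0

After partitioning with pivot 9, the array becomes [9, 20, 14, 14, 13]. The pivot is placed at index 0. All elements to the left of the pivot are <= 9, and all elements to the right are > 9.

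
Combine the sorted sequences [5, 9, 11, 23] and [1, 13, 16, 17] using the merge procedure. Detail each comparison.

Merging process:

Compare 5 vs 1: take 1 from right. Merged: [1]
Compare 5 vs 13: take 5 from left. Merged: [1, 5]
Compare 9 vs 13: take 9 from left. Merged: [1, 5, 9]
Compare 11 vs 13: take 11 from left. Merged: [1, 5, 9, 11]
Compare 23 vs 13: take 13 from right. Merged: [1, 5, 9, 11, 13]
Compare 23 vs 16: take 16 from right. Merged: [1, 5, 9, 11, 13, 16]
Compare 23 vs 17: take 17 from right. Merged: [1, 5, 9, 11, 13, 16, 17]
Append remaining from left: [23]. Merged: [1, 5, 9, 11, 13, 16, 17, 23]

Final merged array: [1, 5, 9, 11, 13, 16, 17, 23]
Total comparisons: 7

The merged array is [1, 5, 9, 11, 13, 16, 17, 23], requiring 7 comparisons. The merge step runs in O(n) time where n is the total number of elements.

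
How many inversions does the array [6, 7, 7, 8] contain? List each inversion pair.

Finding inversions in [6, 7, 7, 8]:


Total inversions: 0

The array has 0 inversions. It is already sorted.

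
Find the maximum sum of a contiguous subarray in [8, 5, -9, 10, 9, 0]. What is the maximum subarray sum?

Using Kadane's algorithm on [8, 5, -9, 10, 9, 0]:

Scanning through the array:
Position 1 (value 5): max_ending_here = 13, max_so_far = 13
Position 2 (value -9): max_ending_here = 4, max_so_far = 13
Position 3 (value 10): max_ending_here = 14, max_so_far = 14
Position 4 (value 9): max_ending_here = 23, max_so_far = 23
Position 5 (value 0): max_ending_here = 23, max_so_far = 23

Maximum subarray: [8, 5, -9, 10, 9]
Maximum sum: 23

The maximum subarray is [8, 5, -9, 10, 9] with sum 23. This subarray runs from index 0 to index 4.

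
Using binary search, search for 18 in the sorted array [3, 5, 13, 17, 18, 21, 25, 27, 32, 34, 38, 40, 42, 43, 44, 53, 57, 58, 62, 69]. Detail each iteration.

Binary search for 18 in [3, 5, 13, 17, 18, 21, 25, 27, 32, 34, 38, 40, 42, 43, 44, 53, 57, 58, 62, 69]:

lo=0, hi=19, mid=9, arr[mid]=34 -> 34 > 18, search left half
lo=0, hi=8, mid=4, arr[mid]=18 -> Found target at index 4!

Binary search finds 18 at index 4 after 2 comparisons. The search repeatedly halves the search space by comparing with the middle element.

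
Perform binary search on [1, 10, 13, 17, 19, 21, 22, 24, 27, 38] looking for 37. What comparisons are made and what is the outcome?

Binary search for 37 in [1, 10, 13, 17, 19, 21, 22, 24, 27, 38]:

lo=0, hi=9, mid=4, arr[mid]=19 -> 19 < 37, search right half
lo=5, hi=9, mid=7, arr[mid]=24 -> 24 < 37, search right half
lo=8, hi=9, mid=8, arr[mid]=27 -> 27 < 37, search right half
lo=9, hi=9, mid=9, arr[mid]=38 -> 38 > 37, search left half
lo=9 > hi=8, target 37 not found

Binary search determines that 37 is not in the array after 4 comparisons. The search space was exhausted without finding the target.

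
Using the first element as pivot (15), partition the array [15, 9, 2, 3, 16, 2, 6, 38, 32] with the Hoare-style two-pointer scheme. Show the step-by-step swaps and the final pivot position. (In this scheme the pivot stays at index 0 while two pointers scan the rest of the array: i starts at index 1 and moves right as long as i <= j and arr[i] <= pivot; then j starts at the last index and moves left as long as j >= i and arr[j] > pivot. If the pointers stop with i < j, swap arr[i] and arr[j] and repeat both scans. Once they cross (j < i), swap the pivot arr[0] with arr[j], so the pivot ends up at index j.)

Hoare-style two-pointer partition with pivot = 15:

Initial array: [15, 9, 2, 3, 16, 2, 6, 38, 32]

Pointers start at i = 1, j = 8.
i stops at index 4 (arr[4]=16 > 15), j stops at index 6 (arr[6]=6 <= 15): swap arr[4] and arr[6], array becomes [15, 9, 2, 3, 6, 2, 16, 38, 32]
i ends at 6, j ends at 5: the pointers have crossed (j < i), so scanning stops.

Swap pivot arr[0] with arr[5] to place pivot at position 5: [2, 9, 2, 3, 6, 15, 16, 38, 32]
Pivot position: 5

After partitioning with pivot 15, the array becomes [2, 9, 2, 3, 6, 15, 16, 38, 32]. The pivot is placed at index 5. All elements to the left of the pivot are <= 15, and all elements to the right are > 15.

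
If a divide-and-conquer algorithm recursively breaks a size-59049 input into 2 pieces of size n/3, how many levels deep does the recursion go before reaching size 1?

For divide and conquer with division factor 3:

Problem sizes at each level:
Level 0: 59049
Level 1: 19683
Level 2: 6561
Level 3: 2187
Level 4: 729
Level 5: 243
Level 6: 81
Level 7: 27
Level 8: 9
Level 9: 3
Level 10: 1

The root is level 0 and the size-1 base case is level 10 (the tree spans levels 0 through 10, i.e. 11 levels counting the root), so the depth is the number of divisions: log_3(59049) = 10

The recursion tree depth is log_3(59049) = 10. At each level, the problem size is divided by 3, so it takes 10 divisions to reduce to a base case of size 1. The algorithm makes 2 recursive calls at each level.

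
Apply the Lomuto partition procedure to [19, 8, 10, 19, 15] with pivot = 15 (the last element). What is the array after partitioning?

Lomuto partition with pivot = 15:

Initial array: [19, 8, 10, 19, 15]

arr[0]=19 > 15: no swap
arr[1]=8 <= 15: swap with position 0, array becomes [8, 19, 10, 19, 15]
arr[2]=10 <= 15: swap with position 1, array becomes [8, 10, 19, 19, 15]
arr[3]=19 > 15: no swap

Place pivot at position 2: [8, 10, 15, 19, 19]
Pivot position: 2

After partitioning with pivot 15, the array becomes [8, 10, 15, 19, 19]. The pivot is placed at index 2. All elements to the left of the pivot are <= 15, and all elements to the right are > 15.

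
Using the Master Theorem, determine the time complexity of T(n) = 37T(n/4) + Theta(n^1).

Master Theorem for T(n) = 37T(n/4) + O(n^1):

a = 37, b = 4, c = 1
log_b(a) = log_4(37) = 2.6047

Case 1: c = 1 < log_4(37) = 2.6047
T(n) = O(n^(log_4 37))

For T(n) = 37T(n/4) + O(n^1): log_4(37) = 2.6047. This is Case 1 of the Master Theorem (c < log_b(a), work dominated by leaves), giving O(n^(log_4 37)).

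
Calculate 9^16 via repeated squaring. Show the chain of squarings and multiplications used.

Computing 9^16 by squaring (build up from 9^1; each line after the first costs one multiplication):

9^1 = 9
9^2 = (9^1)^2 = 9^2 = 81
9^4 = (9^2)^2 = 81^2 = 6561
9^8 = (9^4)^2 = 6561^2 = 43046721
9^16 = (9^8)^2 = 43046721^2 = 1853020188851841

Result: 1853020188851841
Multiplications needed: 4 (4 lines after 9^1)

9^16 = 1853020188851841. Using exponentiation by squaring, this requires 4 multiplications. The key idea: if the exponent is even, square the half-power; if odd, multiply by the base once.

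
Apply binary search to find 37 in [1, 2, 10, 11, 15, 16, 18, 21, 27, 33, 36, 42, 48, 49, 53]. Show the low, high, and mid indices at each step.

Binary search for 37 in [1, 2, 10, 11, 15, 16, 18, 21, 27, 33, 36, 42, 48, 49, 53]:

lo=0, hi=14, mid=7, arr[mid]=21 -> 21 < 37, search right half
lo=8, hi=14, mid=11, arr[mid]=42 -> 42 > 37, search left half
lo=8, hi=10, mid=9, arr[mid]=33 -> 33 < 37, search right half
lo=10, hi=10, mid=10, arr[mid]=36 -> 36 < 37, search right half
lo=11 > hi=10, target 37 not found

Binary search determines that 37 is not in the array after 4 comparisons. The search space was exhausted without finding the target.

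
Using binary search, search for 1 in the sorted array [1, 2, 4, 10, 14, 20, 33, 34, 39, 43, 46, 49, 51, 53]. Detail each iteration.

Binary search for 1 in [1, 2, 4, 10, 14, 20, 33, 34, 39, 43, 46, 49, 51, 53]:

lo=0, hi=13, mid=6, arr[mid]=33 -> 33 > 1, search left half
lo=0, hi=5, mid=2, arr[mid]=4 -> 4 > 1, search left half
lo=0, hi=1, mid=0, arr[mid]=1 -> Found target at index 0!

Binary search finds 1 at index 0 after 3 comparisons. The search repeatedly halves the search space by comparing with the middle element.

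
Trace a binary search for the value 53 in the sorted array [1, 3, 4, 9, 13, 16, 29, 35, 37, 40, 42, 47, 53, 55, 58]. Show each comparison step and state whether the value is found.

Binary search for 53 in [1, 3, 4, 9, 13, 16, 29, 35, 37, 40, 42, 47, 53, 55, 58]:

lo=0, hi=14, mid=7, arr[mid]=35 -> 35 < 53, search right half
lo=8, hi=14, mid=11, arr[mid]=47 -> 47 < 53, search right half
lo=12, hi=14, mid=13, arr[mid]=55 -> 55 > 53, search left half
lo=12, hi=12, mid=12, arr[mid]=53 -> Found target at index 12!

Binary search finds 53 at index 12 after 4 comparisons. The search repeatedly halves the search space by comparing with the middle element.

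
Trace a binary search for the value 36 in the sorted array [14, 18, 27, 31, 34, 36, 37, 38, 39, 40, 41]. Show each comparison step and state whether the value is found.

Binary search for 36 in [14, 18, 27, 31, 34, 36, 37, 38, 39, 40, 41]:

lo=0, hi=10, mid=5, arr[mid]=36 -> Found target at index 5!

Binary search finds 36 at index 5 after 1 comparisons. The search repeatedly halves the search space by comparing with the middle element.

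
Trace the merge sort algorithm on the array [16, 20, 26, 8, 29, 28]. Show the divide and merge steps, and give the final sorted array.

Merge sort trace:

Split: [16, 20, 26, 8, 29, 28] -> [16, 20, 26] and [8, 29, 28]
  Split: [16, 20, 26] -> [16] and [20, 26]
    Split: [20, 26] -> [20] and [26]
    Merge: [20] + [26] -> [20, 26]
  Merge: [16] + [20, 26] -> [16, 20, 26]
  Split: [8, 29, 28] -> [8] and [29, 28]
    Split: [29, 28] -> [29] and [28]
    Merge: [29] + [28] -> [28, 29]
  Merge: [8] + [28, 29] -> [8, 28, 29]
Merge: [16, 20, 26] + [8, 28, 29] -> [8, 16, 20, 26, 28, 29]

Final sorted array: [8, 16, 20, 26, 28, 29]

The merge sort proceeds by recursively splitting the array and merging sorted halves.
After all merges, the sorted array is [8, 16, 20, 26, 28, 29].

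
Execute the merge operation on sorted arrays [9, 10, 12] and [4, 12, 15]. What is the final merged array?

Merging process:

Compare 9 vs 4: take 4 from right. Merged: [4]
Compare 9 vs 12: take 9 from left. Merged: [4, 9]
Compare 10 vs 12: take 10 from left. Merged: [4, 9, 10]
Compare 12 vs 12: take 12 from left. Merged: [4, 9, 10, 12]
Append remaining from right: [12, 15]. Merged: [4, 9, 10, 12, 12, 15]

Final merged array: [4, 9, 10, 12, 12, 15]
Total comparisons: 4

The merged array is [4, 9, 10, 12, 12, 15], requiring 4 comparisons. The merge step runs in O(n) time where n is the total number of elements.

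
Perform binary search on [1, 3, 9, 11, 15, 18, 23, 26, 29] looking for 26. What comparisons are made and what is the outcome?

Binary search for 26 in [1, 3, 9, 11, 15, 18, 23, 26, 29]:

lo=0, hi=8, mid=4, arr[mid]=15 -> 15 < 26, search right half
lo=5, hi=8, mid=6, arr[mid]=23 -> 23 < 26, search right half
lo=7, hi=8, mid=7, arr[mid]=26 -> Found target at index 7!

Binary search finds 26 at index 7 after 3 comparisons. The search repeatedly halves the search space by comparing with the middle element.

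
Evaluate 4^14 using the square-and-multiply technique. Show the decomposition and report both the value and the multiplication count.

Computing 4^14 by squaring (build up from 4^1; each line after the first costs one multiplication):

4^1 = 4
4^2 = (4^1)^2 = 4^2 = 16
4^3 = 4 * 4^2 = 4 * 16 = 64
4^6 = (4^3)^2 = 64^2 = 4096
4^7 = 4 * 4^6 = 4 * 4096 = 16384
4^14 = (4^7)^2 = 16384^2 = 268435456

Result: 268435456
Multiplications needed: 5 (5 lines after 4^1)

4^14 = 268435456. Using exponentiation by squaring, this requires 5 multiplications. The key idea: if the exponent is even, square the half-power; if odd, multiply by the base once.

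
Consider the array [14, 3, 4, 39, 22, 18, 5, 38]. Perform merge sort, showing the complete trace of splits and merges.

Merge sort trace:

Split: [14, 3, 4, 39, 22, 18, 5, 38] -> [14, 3, 4, 39] and [22, 18, 5, 38]
  Split: [14, 3, 4, 39] -> [14, 3] and [4, 39]
    Split: [14, 3] -> [14] and [3]
    Merge: [14] + [3] -> [3, 14]
    Split: [4, 39] -> [4] and [39]
    Merge: [4] + [39] -> [4, 39]
  Merge: [3, 14] + [4, 39] -> [3, 4, 14, 39]
  Split: [22, 18, 5, 38] -> [22, 18] and [5, 38]
    Split: [22, 18] -> [22] and [18]
    Merge: [22] + [18] -> [18, 22]
    Split: [5, 38] -> [5] and [38]
    Merge: [5] + [38] -> [5, 38]
  Merge: [18, 22] + [5, 38] -> [5, 18, 22, 38]
Merge: [3, 4, 14, 39] + [5, 18, 22, 38] -> [3, 4, 5, 14, 18, 22, 38, 39]

Final sorted array: [3, 4, 5, 14, 18, 22, 38, 39]

The merge sort proceeds by recursively splitting the array and merging sorted halves.
After all merges, the sorted array is [3, 4, 5, 14, 18, 22, 38, 39].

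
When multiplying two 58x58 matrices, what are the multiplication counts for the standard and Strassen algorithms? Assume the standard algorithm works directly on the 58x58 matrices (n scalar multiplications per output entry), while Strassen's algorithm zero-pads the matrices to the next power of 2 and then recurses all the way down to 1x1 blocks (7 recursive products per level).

Matrix multiplication for 58x58 matrices:

Strassen's algorithm requires power-of-2 dimensions. Pad 58x58 to 64x64 (next power of 2).

Standard algorithm: 58^3 = 195112 multiplications
Strassen's algorithm: 7^(log2(64)) = 7^6 = 117649 multiplications
Savings: 195112 - 117649 = 77463 multiplications

Standard: 195112 multiplications (58^3). Strassen: 117649 multiplications (7^6, after padding to 64x64). Strassen reduces 8 recursive multiplications to 7 at each level.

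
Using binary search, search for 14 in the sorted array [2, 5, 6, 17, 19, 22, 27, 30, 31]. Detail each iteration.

Binary search for 14 in [2, 5, 6, 17, 19, 22, 27, 30, 31]:

lo=0, hi=8, mid=4, arr[mid]=19 -> 19 > 14, search left half
lo=0, hi=3, mid=1, arr[mid]=5 -> 5 < 14, search right half
lo=2, hi=3, mid=2, arr[mid]=6 -> 6 < 14, search right half
lo=3, hi=3, mid=3, arr[mid]=17 -> 17 > 14, search left half
lo=3 > hi=2, target 14 not found

Binary search determines that 14 is not in the array after 4 comparisons. The search space was exhausted without finding the target.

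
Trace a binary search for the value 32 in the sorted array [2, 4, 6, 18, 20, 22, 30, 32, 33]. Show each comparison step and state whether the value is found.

Binary search for 32 in [2, 4, 6, 18, 20, 22, 30, 32, 33]:

lo=0, hi=8, mid=4, arr[mid]=20 -> 20 < 32, search right half
lo=5, hi=8, mid=6, arr[mid]=30 -> 30 < 32, search right half
lo=7, hi=8, mid=7, arr[mid]=32 -> Found target at index 7!

Binary search finds 32 at index 7 after 3 comparisons. The search repeatedly halves the search space by comparing with the middle element.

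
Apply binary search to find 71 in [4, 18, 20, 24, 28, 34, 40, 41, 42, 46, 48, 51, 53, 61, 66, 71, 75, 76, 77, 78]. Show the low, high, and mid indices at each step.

Binary search for 71 in [4, 18, 20, 24, 28, 34, 40, 41, 42, 46, 48, 51, 53, 61, 66, 71, 75, 76, 77, 78]:

lo=0, hi=19, mid=9, arr[mid]=46 -> 46 < 71, search right half
lo=10, hi=19, mid=14, arr[mid]=66 -> 66 < 71, search right half
lo=15, hi=19, mid=17, arr[mid]=76 -> 76 > 71, search left half
lo=15, hi=16, mid=15, arr[mid]=71 -> Found target at index 15!

Binary search finds 71 at index 15 after 4 comparisons. The search repeatedly halves the search space by comparing with the middle element.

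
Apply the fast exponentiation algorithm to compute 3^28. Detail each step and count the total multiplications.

Computing 3^28 by squaring (build up from 3^1; each line after the first costs one multiplication):

3^1 = 3
3^2 = (3^1)^2 = 3^2 = 9
3^3 = 3 * 3^2 = 3 * 9 = 27
3^6 = (3^3)^2 = 27^2 = 729
3^7 = 3 * 3^6 = 3 * 729 = 2187
3^14 = (3^7)^2 = 2187^2 = 4782969
3^28 = (3^14)^2 = 4782969^2 = 22876792454961

Result: 22876792454961
Multiplications needed: 6 (6 lines after 3^1)

3^28 = 22876792454961. Using exponentiation by squaring, this requires 6 multiplications. The key idea: if the exponent is even, square the half-power; if odd, multiply by the base once.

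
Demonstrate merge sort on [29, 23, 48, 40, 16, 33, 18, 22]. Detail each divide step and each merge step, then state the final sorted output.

Merge sort trace:

Split: [29, 23, 48, 40, 16, 33, 18, 22] -> [29, 23, 48, 40] and [16, 33, 18, 22]
  Split: [29, 23, 48, 40] -> [29, 23] and [48, 40]
    Split: [29, 23] -> [29] and [23]
    Merge: [29] + [23] -> [23, 29]
    Split: [48, 40] -> [48] and [40]
    Merge: [48] + [40] -> [40, 48]
  Merge: [23, 29] + [40, 48] -> [23, 29, 40, 48]
  Split: [16, 33, 18, 22] -> [16, 33] and [18, 22]
    Split: [16, 33] -> [16] and [33]
    Merge: [16] + [33] -> [16, 33]
    Split: [18, 22] -> [18] and [22]
    Merge: [18] + [22] -> [18, 22]
  Merge: [16, 33] + [18, 22] -> [16, 18, 22, 33]
Merge: [23, 29, 40, 48] + [16, 18, 22, 33] -> [16, 18, 22, 23, 29, 33, 40, 48]

Final sorted array: [16, 18, 22, 23, 29, 33, 40, 48]

The merge sort proceeds by recursively splitting the array and merging sorted halves.
After all merges, the sorted array is [16, 18, 22, 23, 29, 33, 40, 48].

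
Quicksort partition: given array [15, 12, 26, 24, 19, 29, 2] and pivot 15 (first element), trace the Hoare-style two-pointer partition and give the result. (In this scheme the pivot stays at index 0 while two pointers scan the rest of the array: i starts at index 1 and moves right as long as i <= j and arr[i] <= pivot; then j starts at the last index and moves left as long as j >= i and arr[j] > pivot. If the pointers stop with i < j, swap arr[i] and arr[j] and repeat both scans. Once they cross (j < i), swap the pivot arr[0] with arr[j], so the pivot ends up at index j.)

Hoare-style two-pointer partition with pivot = 15:

Initial array: [15, 12, 26, 24, 19, 29, 2]

Pointers start at i = 1, j = 6.
i stops at index 2 (arr[2]=26 > 15), j stops at index 6 (arr[6]=2 <= 15): swap arr[2] and arr[6], array becomes [15, 12, 2, 24, 19, 29, 26]
i ends at 3, j ends at 2: the pointers have crossed (j < i), so scanning stops.

Swap pivot arr[0] with arr[2] to place pivot at position 2: [2, 12, 15, 24, 19, 29, 26]
Pivot position: 2

After partitioning with pivot 15, the array becomes [2, 12, 15, 24, 19, 29, 26]. The pivot is placed at index 2. All elements to the left of the pivot are <= 15, and all elements to the right are > 15.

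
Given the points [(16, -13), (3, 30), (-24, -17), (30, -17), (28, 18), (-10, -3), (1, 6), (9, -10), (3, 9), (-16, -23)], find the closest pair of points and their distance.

Computing all pairwise distances among 10 points:

d((16, -13), (3, 30)) = 44.9222
d((16, -13), (-24, -17)) = 40.1995
d((16, -13), (30, -17)) = 14.5602
d((16, -13), (28, 18)) = 33.2415
d((16, -13), (-10, -3)) = 27.8568
d((16, -13), (1, 6)) = 24.2074
d((16, -13), (9, -10)) = 7.6158
d((16, -13), (3, 9)) = 25.5539
d((16, -13), (-16, -23)) = 33.5261
d((3, 30), (-24, -17)) = 54.2033
d((3, 30), (30, -17)) = 54.2033
d((3, 30), (28, 18)) = 27.7308
d((3, 30), (-10, -3)) = 35.4683
d((3, 30), (1, 6)) = 24.0832
d((3, 30), (9, -10)) = 40.4475
d((3, 30), (3, 9)) = 21.0
d((3, 30), (-16, -23)) = 56.3028
d((-24, -17), (30, -17)) = 54.0
d((-24, -17), (28, 18)) = 62.6817
d((-24, -17), (-10, -3)) = 19.799
d((-24, -17), (1, 6)) = 33.9706
d((-24, -17), (9, -10)) = 33.7343
d((-24, -17), (3, 9)) = 37.4833
d((-24, -17), (-16, -23)) = 10.0
d((30, -17), (28, 18)) = 35.0571
d((30, -17), (-10, -3)) = 42.3792
d((30, -17), (1, 6)) = 37.0135
d((30, -17), (9, -10)) = 22.1359
d((30, -17), (3, 9)) = 37.4833
d((30, -17), (-16, -23)) = 46.3897
d((28, 18), (-10, -3)) = 43.4166
d((28, 18), (1, 6)) = 29.5466
d((28, 18), (9, -10)) = 33.8378
d((28, 18), (3, 9)) = 26.5707
d((28, 18), (-16, -23)) = 60.1415
d((-10, -3), (1, 6)) = 14.2127
d((-10, -3), (9, -10)) = 20.2485
d((-10, -3), (3, 9)) = 17.6918
d((-10, -3), (-16, -23)) = 20.8806
d((1, 6), (9, -10)) = 17.8885
d((1, 6), (3, 9)) = 3.6056 <-- minimum
d((1, 6), (-16, -23)) = 33.6155
d((9, -10), (3, 9)) = 19.9249
d((9, -10), (-16, -23)) = 28.178
d((3, 9), (-16, -23)) = 37.2156

Closest pair: (1, 6) and (3, 9) with distance 3.6056

The closest pair is (1, 6) and (3, 9) with Euclidean distance 3.6056. For 10 points, brute-force pairwise comparison is shown above. For large n, the divide-and-conquer algorithm (sort by x, recurse on halves, check the dividing strip) achieves O(n log n).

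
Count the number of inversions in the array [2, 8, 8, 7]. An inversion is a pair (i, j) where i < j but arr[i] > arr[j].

Finding inversions in [2, 8, 8, 7]:

(1, 3): arr[1]=8 > arr[3]=7
(2, 3): arr[2]=8 > arr[3]=7

Total inversions: 2

The array has 2 inversion(s): (1,3), (2,3). Each pair (i,j) satisfies i < j and arr[i] > arr[j].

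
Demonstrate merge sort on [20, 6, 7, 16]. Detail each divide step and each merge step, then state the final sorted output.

Merge sort trace:

Split: [20, 6, 7, 16] -> [20, 6] and [7, 16]
  Split: [20, 6] -> [20] and [6]
  Merge: [20] + [6] -> [6, 20]
  Split: [7, 16] -> [7] and [16]
  Merge: [7] + [16] -> [7, 16]
Merge: [6, 20] + [7, 16] -> [6, 7, 16, 20]

Final sorted array: [6, 7, 16, 20]

The merge sort proceeds by recursively splitting the array and merging sorted halves.
After all merges, the sorted array is [6, 7, 16, 20].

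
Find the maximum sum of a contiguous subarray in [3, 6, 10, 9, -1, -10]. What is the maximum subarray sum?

Using Kadane's algorithm on [3, 6, 10, 9, -1, -10]:

Scanning through the array:
Position 1 (value 6): max_ending_here = 9, max_so_far = 9
Position 2 (value 10): max_ending_here = 19, max_so_far = 19
Position 3 (value 9): max_ending_here = 28, max_so_far = 28
Position 4 (value -1): max_ending_here = 27, max_so_far = 28
Position 5 (value -10): max_ending_here = 17, max_so_far = 28

Maximum subarray: [3, 6, 10, 9]
Maximum sum: 28

The maximum subarray is [3, 6, 10, 9] with sum 28. This subarray runs from index 0 to index 3.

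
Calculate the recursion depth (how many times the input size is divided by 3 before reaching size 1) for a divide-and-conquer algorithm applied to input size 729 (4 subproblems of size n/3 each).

For divide and conquer with division factor 3:

Problem sizes at each level:
Level 0: 729
Level 1: 243
Level 2: 81
Level 3: 27
Level 4: 9
Level 5: 3
Level 6: 1

The root is level 0 and the size-1 base case is level 6 (the tree spans levels 0 through 6, i.e. 7 levels counting the root), so the depth is the number of divisions: log_3(729) = 6

The recursion tree depth is log_3(729) = 6. At each level, the problem size is divided by 3, so it takes 6 divisions to reduce to a base case of size 1. The algorithm makes 4 recursive calls at each level.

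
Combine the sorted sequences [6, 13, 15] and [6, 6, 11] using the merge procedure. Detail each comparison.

Merging process:

Compare 6 vs 6: take 6 from left. Merged: [6]
Compare 13 vs 6: take 6 from right. Merged: [6, 6]
Compare 13 vs 6: take 6 from right. Merged: [6, 6, 6]
Compare 13 vs 11: take 11 from right. Merged: [6, 6, 6, 11]
Append remaining from left: [13, 15]. Merged: [6, 6, 6, 11, 13, 15]

Final merged array: [6, 6, 6, 11, 13, 15]
Total comparisons: 4

The merged array is [6, 6, 6, 11, 13, 15], requiring 4 comparisons. The merge step runs in O(n) time where n is the total number of elements.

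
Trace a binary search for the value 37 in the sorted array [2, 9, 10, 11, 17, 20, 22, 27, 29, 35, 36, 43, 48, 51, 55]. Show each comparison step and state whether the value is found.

Binary search for 37 in [2, 9, 10, 11, 17, 20, 22, 27, 29, 35, 36, 43, 48, 51, 55]:

lo=0, hi=14, mid=7, arr[mid]=27 -> 27 < 37, search right half
lo=8, hi=14, mid=11, arr[mid]=43 -> 43 > 37, search left half
lo=8, hi=10, mid=9, arr[mid]=35 -> 35 < 37, search right half
lo=10, hi=10, mid=10, arr[mid]=36 -> 36 < 37, search right half
lo=11 > hi=10, target 37 not found

Binary search determines that 37 is not in the array after 4 comparisons. The search space was exhausted without finding the target.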